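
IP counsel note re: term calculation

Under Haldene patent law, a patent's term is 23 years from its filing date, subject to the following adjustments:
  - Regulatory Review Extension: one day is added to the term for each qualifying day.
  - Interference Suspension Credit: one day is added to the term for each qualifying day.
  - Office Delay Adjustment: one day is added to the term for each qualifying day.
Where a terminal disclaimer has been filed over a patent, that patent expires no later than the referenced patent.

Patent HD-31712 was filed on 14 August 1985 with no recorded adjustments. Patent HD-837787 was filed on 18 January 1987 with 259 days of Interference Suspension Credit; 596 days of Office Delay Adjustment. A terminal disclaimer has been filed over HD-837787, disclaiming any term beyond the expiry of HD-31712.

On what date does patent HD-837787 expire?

Natural term of HD-837787:
  Base: filing + 23 years → 18 January 2010.
  Interference Suspension Credit: +259 days → 4 October 2010.
  Office Delay Adjustment: +596 days → 22 May 2012.
Expiry of referenced patent HD-31712:
  Base: filing + 23 years → 14 August 2008.
Terminal disclaimer: HD-837787 expires on the earlier of 22 May 2012 and 14 August 2008.

August 14, 2008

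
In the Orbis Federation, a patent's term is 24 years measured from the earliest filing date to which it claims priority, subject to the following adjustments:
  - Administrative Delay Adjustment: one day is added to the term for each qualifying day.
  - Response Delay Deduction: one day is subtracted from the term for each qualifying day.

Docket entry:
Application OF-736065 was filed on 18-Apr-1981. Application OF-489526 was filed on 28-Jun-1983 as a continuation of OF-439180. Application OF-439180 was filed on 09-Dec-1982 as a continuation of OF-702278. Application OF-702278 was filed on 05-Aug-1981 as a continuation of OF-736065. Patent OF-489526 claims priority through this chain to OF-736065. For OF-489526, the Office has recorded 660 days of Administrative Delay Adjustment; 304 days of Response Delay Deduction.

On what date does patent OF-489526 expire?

Earliest priority filing: 18 April 1981.
Base term: 18 April 1981 + 24 years → 18 April 2005.
Administrative Delay Adjustment: +660 days → 7 February 2007.
Response Delay Deduction: −304 days → 9 April 2006.

2006-04-09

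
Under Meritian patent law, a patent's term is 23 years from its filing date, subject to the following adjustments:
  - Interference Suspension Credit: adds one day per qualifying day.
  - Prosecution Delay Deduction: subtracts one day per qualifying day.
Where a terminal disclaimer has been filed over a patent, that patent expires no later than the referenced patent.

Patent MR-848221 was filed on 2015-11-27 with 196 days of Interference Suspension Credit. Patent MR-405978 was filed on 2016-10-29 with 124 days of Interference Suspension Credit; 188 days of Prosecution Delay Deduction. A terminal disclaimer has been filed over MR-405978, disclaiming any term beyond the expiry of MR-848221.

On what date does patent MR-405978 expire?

Natural term of MR-405978:
  Base: filing + 23 years → 29 October 2039.
  Interference Suspension Credit: +124 days → 1 March 2040.
  Prosecution Delay Deduction: −188 days → 26 August 2039.
Expiry of referenced patent MR-848221:
  Base: filing + 23 years → 27 November 2038.
  Interference Suspension Credit: +196 days → 11 June 2039.
Terminal disclaimer: MR-405978 expires on the earlier of 26 August 2039 and 11 June 2039.

2039-06-11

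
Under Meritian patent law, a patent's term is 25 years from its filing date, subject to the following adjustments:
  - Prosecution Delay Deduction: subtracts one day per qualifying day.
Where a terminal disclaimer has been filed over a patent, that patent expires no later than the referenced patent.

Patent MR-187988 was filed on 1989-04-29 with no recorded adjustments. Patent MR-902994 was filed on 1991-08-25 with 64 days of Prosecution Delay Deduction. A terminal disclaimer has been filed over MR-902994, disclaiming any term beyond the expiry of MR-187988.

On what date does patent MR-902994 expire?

2014-04-29

Natural term of MR-902994:
  Base: filing + 25 years → 25 August 2016.
  Prosecution Delay Deduction: −64 days → 22 June 2016.
Expiry of referenced patent MR-187988:
  Base: filing + 25 years → 29 April 2014.
Terminal disclaimer: MR-902994 expires on the earlier of 22 June 2016 and 29 April 2014.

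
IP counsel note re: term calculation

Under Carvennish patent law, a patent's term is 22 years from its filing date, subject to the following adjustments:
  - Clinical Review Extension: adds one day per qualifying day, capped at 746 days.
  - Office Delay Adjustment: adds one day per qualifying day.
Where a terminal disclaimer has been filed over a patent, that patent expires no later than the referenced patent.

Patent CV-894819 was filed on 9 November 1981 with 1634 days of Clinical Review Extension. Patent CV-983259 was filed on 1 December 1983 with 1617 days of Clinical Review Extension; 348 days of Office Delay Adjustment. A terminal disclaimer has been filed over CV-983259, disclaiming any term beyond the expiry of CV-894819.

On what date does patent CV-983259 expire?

2005-11-24

Natural term of CV-983259:
  Base: filing + 22 years → 1 December 2005.
  Clinical Review Extension: 1617 days claimed exceeds the 746-day cap, so +746 days → 17 December 2007.
  Office Delay Adjustment: +348 days → 29 November 2008.
Expiry of referenced patent CV-894819:
  Base: filing + 22 years → 9 November 2003.
  Clinical Review Extension: 1634 days claimed exceeds the 746-day cap, so +746 days → 24 November 2005.
Terminal disclaimer: CV-983259 expires on the earlier of 29 November 2008 and 24 November 2005.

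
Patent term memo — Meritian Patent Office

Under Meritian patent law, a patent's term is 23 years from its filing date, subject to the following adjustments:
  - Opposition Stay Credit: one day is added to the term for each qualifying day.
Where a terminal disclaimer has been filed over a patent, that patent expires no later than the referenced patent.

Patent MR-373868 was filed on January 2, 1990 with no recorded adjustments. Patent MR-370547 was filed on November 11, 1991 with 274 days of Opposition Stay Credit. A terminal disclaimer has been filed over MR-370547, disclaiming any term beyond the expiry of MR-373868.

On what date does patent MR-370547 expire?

Natural term of MR-370547:
  Base: filing + 23 years → 11 November 2014.
  Opposition Stay Credit: +274 days → 12 August 2015.
Expiry of referenced patent MR-373868:
  Base: filing + 23 years → 2 January 2013.
Terminal disclaimer: MR-370547 expires on the earlier of 12 August 2015 and 2 January 2013.

2013-01-02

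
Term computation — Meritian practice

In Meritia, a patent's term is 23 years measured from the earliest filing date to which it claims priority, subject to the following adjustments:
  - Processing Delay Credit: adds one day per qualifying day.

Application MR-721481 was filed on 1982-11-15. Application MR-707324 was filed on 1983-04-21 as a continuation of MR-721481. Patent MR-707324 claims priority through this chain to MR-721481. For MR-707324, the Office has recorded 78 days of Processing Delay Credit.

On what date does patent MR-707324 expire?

Earliest priority filing: 15 November 1982.
Base term: 15 November 1982 + 23 years → 15 November 2005.
Processing Delay Credit: +78 days → 1 February 2006.

February 1, 2006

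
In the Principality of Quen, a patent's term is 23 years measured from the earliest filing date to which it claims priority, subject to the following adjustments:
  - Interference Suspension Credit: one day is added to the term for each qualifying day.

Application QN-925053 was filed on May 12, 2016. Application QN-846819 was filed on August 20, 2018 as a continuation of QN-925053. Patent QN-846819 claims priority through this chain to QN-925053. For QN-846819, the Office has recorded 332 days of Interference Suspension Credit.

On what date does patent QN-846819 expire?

Earliest priority filing: 12 May 2016.
Base term: 12 May 2016 + 23 years → 12 May 2039.
Interference Suspension Credit: +332 days → 8 April 2040.

April 8, 2040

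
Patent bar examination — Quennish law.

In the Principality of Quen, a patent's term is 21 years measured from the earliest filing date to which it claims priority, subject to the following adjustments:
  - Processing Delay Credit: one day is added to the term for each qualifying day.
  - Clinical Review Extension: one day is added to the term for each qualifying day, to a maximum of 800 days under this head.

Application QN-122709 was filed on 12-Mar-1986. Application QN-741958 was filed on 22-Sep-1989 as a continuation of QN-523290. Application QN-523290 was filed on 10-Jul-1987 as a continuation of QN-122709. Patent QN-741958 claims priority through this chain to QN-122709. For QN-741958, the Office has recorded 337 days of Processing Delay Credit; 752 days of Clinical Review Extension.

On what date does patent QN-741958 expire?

Earliest priority filing: 12 March 1986.
Base term: 12 March 1986 + 21 years → 12 March 2007.
Processing Delay Credit: +337 days → 12 February 2008.
Clinical Review Extension: 752 days (within the 800-day cap) → +752 days → 5 March 2010.

2010-03-05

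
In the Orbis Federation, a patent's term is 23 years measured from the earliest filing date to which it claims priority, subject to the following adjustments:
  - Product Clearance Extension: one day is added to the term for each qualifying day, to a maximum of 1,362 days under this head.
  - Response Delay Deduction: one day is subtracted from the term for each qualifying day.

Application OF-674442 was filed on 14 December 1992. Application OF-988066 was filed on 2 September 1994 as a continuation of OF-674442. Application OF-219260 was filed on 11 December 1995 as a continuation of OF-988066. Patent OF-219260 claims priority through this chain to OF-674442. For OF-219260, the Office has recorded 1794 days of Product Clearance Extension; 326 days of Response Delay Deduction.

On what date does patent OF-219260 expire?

2018-10-15

Earliest priority filing: 14 December 1992.
Base term: 14 December 1992 + 23 years → 14 December 2015.
Product Clearance Extension: 1794 days claimed exceeds the 1362-day cap, so +1362 days → 6 September 2019.
Response Delay Deduction: −326 days → 15 October 2018.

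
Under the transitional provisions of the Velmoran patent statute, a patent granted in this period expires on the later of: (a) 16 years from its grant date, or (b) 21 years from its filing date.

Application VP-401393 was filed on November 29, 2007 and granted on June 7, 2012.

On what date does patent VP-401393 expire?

November 29, 2028

(a) grant + 16 years → 7 June 2028.
(b) filing + 21 years → 29 November 2028.
Later of the two: 29 November 2028.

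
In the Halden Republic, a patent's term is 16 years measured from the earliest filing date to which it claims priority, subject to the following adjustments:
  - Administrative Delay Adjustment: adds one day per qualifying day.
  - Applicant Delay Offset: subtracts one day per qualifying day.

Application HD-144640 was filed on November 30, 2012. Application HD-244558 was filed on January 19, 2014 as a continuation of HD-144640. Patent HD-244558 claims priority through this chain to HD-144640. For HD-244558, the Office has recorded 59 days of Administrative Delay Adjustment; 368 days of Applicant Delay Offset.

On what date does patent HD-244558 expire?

January 26, 2028

Earliest priority filing: 30 November 2012.
Base term: 30 November 2012 + 16 years → 30 November 2028.
Administrative Delay Adjustment: +59 days → 28 January 2029.
Applicant Delay Offset: −368 days → 26 January 2028.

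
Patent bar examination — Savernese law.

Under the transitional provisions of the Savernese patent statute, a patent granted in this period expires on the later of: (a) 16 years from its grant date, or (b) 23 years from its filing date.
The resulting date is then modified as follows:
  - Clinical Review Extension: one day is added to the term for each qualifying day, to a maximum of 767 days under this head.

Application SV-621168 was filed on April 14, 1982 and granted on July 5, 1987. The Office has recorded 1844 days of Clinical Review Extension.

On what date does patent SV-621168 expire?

May 21, 2007

(a) grant + 16 years → 5 July 2003.
(b) filing + 23 years → 14 April 2005.
Later of the two: 14 April 2005.
Clinical Review Extension: 1844 days claimed exceeds the 767-day cap, so +767 days → 21 May 2007.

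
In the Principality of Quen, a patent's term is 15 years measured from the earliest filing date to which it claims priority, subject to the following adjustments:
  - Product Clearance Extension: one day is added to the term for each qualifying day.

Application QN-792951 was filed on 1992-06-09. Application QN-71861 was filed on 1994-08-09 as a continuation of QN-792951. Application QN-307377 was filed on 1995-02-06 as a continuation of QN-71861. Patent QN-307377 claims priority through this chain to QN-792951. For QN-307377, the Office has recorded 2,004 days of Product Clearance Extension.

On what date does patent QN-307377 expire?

Earliest priority filing: 9 June 1992.
Base term: 9 June 1992 + 15 years → 9 June 2007.
Product Clearance Extension: +2004 days → 3 December 2012.

December 3, 2012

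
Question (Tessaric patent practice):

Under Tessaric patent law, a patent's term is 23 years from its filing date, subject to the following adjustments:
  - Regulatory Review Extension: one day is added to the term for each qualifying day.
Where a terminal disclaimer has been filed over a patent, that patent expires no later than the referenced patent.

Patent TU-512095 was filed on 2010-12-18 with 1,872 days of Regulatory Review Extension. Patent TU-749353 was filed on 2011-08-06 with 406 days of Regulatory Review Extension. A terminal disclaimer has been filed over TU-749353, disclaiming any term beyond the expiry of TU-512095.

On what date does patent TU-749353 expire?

Natural term of TU-749353:
  Base: filing + 23 years → 6 August 2034.
  Regulatory Review Extension: +406 days → 16 September 2035.
Expiry of referenced patent TU-512095:
  Base: filing + 23 years → 18 December 2033.
  Regulatory Review Extension: +1872 days → 2 February 2039.
Terminal disclaimer: TU-749353 expires on the earlier of 16 September 2035 and 2 February 2039.

2035-09-16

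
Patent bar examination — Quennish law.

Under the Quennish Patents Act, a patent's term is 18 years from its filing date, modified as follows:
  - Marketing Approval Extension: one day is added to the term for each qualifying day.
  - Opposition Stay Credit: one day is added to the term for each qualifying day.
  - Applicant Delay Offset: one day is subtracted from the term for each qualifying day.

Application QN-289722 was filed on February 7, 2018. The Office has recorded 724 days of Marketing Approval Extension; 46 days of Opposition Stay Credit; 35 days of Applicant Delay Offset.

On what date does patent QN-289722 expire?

2038-02-11

Base term: filing date + 18 years → 7 February 2036.
Marketing Approval Extension: +724 days → 31 January 2038.
Opposition Stay Credit: +46 days → 18 March 2038.
Applicant Delay Offset: −35 days → 11 February 2038.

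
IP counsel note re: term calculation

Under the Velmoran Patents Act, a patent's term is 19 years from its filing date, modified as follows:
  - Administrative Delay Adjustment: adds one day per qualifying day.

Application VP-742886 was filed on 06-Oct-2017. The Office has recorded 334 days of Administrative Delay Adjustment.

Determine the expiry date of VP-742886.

Base term: filing date + 19 years → 6 October 2036.
Administrative Delay Adjustment: +334 days → 5 September 2037.

2037-09-05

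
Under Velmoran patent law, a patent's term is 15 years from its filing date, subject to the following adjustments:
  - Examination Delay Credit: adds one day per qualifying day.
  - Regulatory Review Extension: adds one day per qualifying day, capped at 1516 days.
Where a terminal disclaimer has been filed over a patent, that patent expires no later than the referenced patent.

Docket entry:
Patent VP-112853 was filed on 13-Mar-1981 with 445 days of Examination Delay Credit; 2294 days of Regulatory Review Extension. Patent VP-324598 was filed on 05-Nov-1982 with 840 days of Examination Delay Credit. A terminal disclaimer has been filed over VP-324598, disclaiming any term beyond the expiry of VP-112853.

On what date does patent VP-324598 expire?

Natural term of VP-324598:
  Base: filing + 15 years → 5 November 1997.
  Examination Delay Credit: +840 days → 23 February 2000.
Expiry of referenced patent VP-112853:
  Base: filing + 15 years → 13 March 1996.
  Examination Delay Credit: +445 days → 1 June 1997.
  Regulatory Review Extension: 2294 days claimed exceeds the 1516-day cap, so +1516 days → 26 July 2001.
Terminal disclaimer: VP-324598 expires on the earlier of 23 February 2000 and 26 July 2001.

2000-02-23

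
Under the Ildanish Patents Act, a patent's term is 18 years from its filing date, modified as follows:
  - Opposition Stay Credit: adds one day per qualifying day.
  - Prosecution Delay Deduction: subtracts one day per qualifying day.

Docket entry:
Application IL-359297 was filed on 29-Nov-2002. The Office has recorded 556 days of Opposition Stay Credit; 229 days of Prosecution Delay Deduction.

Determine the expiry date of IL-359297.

October 22, 2021

Base term: filing date + 18 years → 29 November 2020.
Opposition Stay Credit: +556 days → 8 June 2022.
Prosecution Delay Deduction: −229 days → 22 October 2021.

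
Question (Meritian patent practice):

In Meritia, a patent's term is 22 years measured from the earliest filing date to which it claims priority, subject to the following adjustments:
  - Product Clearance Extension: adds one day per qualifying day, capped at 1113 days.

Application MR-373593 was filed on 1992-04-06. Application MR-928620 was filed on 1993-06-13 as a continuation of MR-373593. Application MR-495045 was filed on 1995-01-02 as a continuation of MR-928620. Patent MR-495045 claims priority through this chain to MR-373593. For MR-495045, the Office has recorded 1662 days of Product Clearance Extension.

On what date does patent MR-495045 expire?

April 23, 2017

Earliest priority filing: 6 April 1992.
Base term: 6 April 1992 + 22 years → 6 April 2014.
Product Clearance Extension: 1662 days claimed exceeds the 1113-day cap, so +1113 days → 23 April 2017.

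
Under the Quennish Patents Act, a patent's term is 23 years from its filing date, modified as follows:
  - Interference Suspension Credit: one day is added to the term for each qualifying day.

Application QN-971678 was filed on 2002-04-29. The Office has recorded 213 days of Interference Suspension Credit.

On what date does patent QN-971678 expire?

November 28, 2025

Base term: filing date + 23 years → 29 April 2025.
Interference Suspension Credit: +213 days → 28 November 2025.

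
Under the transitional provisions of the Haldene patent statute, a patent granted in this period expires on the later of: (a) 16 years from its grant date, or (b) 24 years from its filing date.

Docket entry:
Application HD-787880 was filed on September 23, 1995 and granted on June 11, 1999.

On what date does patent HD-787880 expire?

(a) grant + 16 years → 11 June 2015.
(b) filing + 24 years → 23 September 2019.
Later of the two: 23 September 2019.

2019-09-23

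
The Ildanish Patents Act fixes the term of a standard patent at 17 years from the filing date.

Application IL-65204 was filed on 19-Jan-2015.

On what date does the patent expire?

Filing date + 17 years → 19 January 2032.

2032-01-19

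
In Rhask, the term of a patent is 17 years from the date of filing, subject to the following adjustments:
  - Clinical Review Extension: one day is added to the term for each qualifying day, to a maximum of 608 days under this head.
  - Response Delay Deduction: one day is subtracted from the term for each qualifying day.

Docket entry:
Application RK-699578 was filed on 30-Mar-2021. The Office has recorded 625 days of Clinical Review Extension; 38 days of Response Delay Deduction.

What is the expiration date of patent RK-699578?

Base term: filing date + 17 years → 30 March 2038.
Clinical Review Extension: 625 days claimed exceeds the 608-day cap, so +608 days → 28 November 2039.
Response Delay Deduction: −38 days → 21 October 2039.

2039-10-21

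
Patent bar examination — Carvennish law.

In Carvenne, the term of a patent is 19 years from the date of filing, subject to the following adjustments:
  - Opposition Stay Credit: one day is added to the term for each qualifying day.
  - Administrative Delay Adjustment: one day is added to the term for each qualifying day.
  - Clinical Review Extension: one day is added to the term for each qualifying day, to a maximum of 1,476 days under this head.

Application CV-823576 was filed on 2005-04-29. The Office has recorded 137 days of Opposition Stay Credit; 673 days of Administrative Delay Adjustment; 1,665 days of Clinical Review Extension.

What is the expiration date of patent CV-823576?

August 2, 2030

Base term: filing date + 19 years → 29 April 2024.
Opposition Stay Credit: +137 days → 13 September 2024.
Administrative Delay Adjustment: +673 days → 18 July 2026.
Clinical Review Extension: 1665 days claimed exceeds the 1476-day cap, so +1476 days → 2 August 2030.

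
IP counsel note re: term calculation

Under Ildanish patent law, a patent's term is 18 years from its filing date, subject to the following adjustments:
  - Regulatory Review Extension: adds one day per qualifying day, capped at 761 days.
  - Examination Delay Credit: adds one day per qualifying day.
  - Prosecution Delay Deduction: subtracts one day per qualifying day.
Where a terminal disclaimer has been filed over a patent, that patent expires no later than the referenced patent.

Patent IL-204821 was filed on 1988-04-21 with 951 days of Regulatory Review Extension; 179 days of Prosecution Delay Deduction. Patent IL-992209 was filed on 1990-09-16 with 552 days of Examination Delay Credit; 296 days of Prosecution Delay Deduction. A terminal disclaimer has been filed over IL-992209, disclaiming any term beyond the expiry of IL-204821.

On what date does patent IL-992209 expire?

Natural term of IL-992209:
  Base: filing + 18 years → 16 September 2008.
  Examination Delay Credit: +552 days → 22 March 2010.
  Prosecution Delay Deduction: −296 days → 30 May 2009.
Expiry of referenced patent IL-204821:
  Base: filing + 18 years → 21 April 2006.
  Regulatory Review Extension: 951 days claimed exceeds the 761-day cap, so +761 days → 21 May 2008.
  Prosecution Delay Deduction: −179 days → 24 November 2007.
Terminal disclaimer: IL-992209 expires on the earlier of 30 May 2009 and 24 November 2007.

2007-11-24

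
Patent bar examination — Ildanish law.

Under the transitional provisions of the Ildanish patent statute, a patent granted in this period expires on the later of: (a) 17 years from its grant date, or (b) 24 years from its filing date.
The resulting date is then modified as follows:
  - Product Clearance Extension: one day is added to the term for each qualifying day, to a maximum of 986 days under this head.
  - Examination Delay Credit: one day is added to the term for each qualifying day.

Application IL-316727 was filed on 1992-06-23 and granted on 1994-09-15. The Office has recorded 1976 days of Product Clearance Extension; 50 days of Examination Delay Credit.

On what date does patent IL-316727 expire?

(a) grant + 17 years → 15 September 2011.
(b) filing + 24 years → 23 June 2016.
Later of the two: 23 June 2016.
Product Clearance Extension: 1976 days claimed exceeds the 986-day cap, so +986 days → 6 March 2019.
Examination Delay Credit: +50 days → 25 April 2019.

2019-04-25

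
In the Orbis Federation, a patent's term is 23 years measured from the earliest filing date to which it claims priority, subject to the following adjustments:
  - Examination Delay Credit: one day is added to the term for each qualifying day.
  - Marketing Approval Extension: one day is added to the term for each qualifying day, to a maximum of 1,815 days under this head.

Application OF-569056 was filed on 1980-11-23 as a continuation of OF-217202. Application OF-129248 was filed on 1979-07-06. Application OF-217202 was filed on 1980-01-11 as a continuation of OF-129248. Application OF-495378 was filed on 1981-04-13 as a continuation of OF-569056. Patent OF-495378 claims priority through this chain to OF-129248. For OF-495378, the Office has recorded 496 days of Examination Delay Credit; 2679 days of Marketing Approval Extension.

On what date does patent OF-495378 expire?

Earliest priority filing: 6 July 1979.
Base term: 6 July 1979 + 23 years → 6 July 2002.
Examination Delay Credit: +496 days → 14 November 2003.
Marketing Approval Extension: 2679 days claimed exceeds the 1815-day cap, so +1815 days → 2 November 2008.

November 2, 2008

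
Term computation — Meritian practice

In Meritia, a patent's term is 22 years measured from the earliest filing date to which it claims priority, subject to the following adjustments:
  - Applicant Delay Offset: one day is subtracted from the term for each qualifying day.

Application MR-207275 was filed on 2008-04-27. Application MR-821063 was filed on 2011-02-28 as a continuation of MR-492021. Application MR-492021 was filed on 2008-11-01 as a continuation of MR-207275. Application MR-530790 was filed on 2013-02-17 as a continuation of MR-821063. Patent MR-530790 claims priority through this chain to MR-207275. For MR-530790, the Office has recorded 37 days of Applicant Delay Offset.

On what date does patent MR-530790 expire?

March 21, 2030

Earliest priority filing: 27 April 2008.
Base term: 27 April 2008 + 22 years → 27 April 2030.
Applicant Delay Offset: −37 days → 21 March 2030.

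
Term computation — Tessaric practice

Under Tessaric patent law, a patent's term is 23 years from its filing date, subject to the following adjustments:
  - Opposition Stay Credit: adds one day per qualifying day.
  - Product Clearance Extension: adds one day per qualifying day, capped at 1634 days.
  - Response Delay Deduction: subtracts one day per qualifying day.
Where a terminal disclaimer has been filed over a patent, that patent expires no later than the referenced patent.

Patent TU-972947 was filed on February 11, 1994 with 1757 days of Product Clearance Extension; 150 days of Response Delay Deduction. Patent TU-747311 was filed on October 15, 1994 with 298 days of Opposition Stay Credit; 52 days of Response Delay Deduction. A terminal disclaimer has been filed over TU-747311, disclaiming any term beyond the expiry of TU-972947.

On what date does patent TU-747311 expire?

2018-06-18

Natural term of TU-747311:
  Base: filing + 23 years → 15 October 2017.
  Opposition Stay Credit: +298 days → 9 August 2018.
  Response Delay Deduction: −52 days → 18 June 2018.
Expiry of referenced patent TU-972947:
  Base: filing + 23 years → 11 February 2017.
  Product Clearance Extension: 1757 days claimed exceeds the 1634-day cap, so +1634 days → 3 August 2021.
  Response Delay Deduction: −150 days → 6 March 2021.
Terminal disclaimer: TU-747311 expires on the earlier of 18 June 2018 and 6 March 2021.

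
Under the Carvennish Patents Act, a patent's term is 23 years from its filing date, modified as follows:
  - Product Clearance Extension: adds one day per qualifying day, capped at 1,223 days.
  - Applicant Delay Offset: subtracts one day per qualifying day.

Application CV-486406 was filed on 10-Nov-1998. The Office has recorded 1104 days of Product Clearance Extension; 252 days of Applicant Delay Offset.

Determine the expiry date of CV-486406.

Base term: filing date + 23 years → 10 November 2021.
Product Clearance Extension: 1104 days (within the 1223-day cap) → +1104 days → 18 November 2024.
Applicant Delay Offset: −252 days → 11 March 2024.

March 11, 2024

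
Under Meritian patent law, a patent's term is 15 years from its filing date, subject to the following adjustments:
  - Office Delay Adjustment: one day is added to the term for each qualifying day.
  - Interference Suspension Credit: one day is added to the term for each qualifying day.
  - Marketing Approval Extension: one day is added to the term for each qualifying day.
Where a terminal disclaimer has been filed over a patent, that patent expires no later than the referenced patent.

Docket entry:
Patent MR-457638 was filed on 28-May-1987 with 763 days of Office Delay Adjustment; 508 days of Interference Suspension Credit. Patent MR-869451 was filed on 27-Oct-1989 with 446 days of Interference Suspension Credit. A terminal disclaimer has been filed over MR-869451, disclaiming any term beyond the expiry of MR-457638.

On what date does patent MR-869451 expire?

November 19, 2005

Natural term of MR-869451:
  Base: filing + 15 years → 27 October 2004.
  Interference Suspension Credit: +446 days → 16 January 2006.
Expiry of referenced patent MR-457638:
  Base: filing + 15 years → 28 May 2002.
  Office Delay Adjustment: +763 days → 29 June 2004.
  Interference Suspension Credit: +508 days → 19 November 2005.
Terminal disclaimer: MR-869451 expires on the earlier of 16 January 2006 and 19 November 2005.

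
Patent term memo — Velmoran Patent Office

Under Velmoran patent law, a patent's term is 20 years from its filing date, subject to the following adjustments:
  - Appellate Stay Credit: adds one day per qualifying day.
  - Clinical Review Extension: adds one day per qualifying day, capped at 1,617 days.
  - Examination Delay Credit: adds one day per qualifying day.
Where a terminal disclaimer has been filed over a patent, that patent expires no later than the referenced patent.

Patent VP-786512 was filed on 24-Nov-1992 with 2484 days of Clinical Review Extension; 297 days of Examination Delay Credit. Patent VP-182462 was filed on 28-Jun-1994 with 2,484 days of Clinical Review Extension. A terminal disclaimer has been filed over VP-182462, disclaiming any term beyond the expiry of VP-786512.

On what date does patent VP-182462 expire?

Natural term of VP-182462:
  Base: filing + 20 years → 28 June 2014.
  Clinical Review Extension: 2484 days claimed exceeds the 1617-day cap, so +1617 days → 1 December 2018.
Expiry of referenced patent VP-786512:
  Base: filing + 20 years → 24 November 2012.
  Clinical Review Extension: 2484 days claimed exceeds the 1617-day cap, so +1617 days → 29 April 2017.
  Examination Delay Credit: +297 days → 20 February 2018.
Terminal disclaimer: VP-182462 expires on the earlier of 1 December 2018 and 20 February 2018.

February 20, 2018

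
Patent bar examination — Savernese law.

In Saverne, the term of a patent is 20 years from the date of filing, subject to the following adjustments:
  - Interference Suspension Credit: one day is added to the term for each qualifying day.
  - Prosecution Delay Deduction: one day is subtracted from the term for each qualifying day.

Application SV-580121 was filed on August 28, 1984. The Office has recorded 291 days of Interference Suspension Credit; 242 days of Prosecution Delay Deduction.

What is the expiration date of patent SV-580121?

Base term: filing date + 20 years → 28 August 2004.
Interference Suspension Credit: +291 days → 15 June 2005.
Prosecution Delay Deduction: −242 days → 16 October 2004.

October 16, 2004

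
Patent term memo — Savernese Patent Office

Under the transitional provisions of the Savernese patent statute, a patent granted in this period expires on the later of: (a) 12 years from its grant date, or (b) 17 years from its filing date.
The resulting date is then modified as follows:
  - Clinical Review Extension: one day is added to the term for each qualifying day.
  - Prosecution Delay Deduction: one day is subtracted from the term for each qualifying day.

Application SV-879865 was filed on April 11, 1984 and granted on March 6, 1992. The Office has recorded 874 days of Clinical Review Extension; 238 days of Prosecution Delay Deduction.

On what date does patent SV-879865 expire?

2005-12-02

(a) grant + 12 years → 6 March 2004.
(b) filing + 17 years → 11 April 2001.
Later of the two: 6 March 2004.
Clinical Review Extension: +874 days → 28 July 2006.
Prosecution Delay Deduction: −238 days → 2 December 2005.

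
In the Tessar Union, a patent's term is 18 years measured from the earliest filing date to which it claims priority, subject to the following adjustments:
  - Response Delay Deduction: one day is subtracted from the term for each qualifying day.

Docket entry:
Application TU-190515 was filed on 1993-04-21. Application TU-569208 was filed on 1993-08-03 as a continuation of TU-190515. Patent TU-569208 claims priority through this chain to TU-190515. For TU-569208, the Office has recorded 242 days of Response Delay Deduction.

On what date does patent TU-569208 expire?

Earliest priority filing: 21 April 1993.
Base term: 21 April 1993 + 18 years → 21 April 2011.
Response Delay Deduction: −242 days → 22 August 2010.

August 22, 2010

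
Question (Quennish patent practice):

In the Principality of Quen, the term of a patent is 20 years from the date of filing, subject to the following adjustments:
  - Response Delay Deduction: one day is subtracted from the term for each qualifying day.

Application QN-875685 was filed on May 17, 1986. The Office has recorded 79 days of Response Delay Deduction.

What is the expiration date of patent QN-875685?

Base term: filing date + 20 years → 17 May 2006.
Response Delay Deduction: −79 days → 27 February 2006.

2006-02-27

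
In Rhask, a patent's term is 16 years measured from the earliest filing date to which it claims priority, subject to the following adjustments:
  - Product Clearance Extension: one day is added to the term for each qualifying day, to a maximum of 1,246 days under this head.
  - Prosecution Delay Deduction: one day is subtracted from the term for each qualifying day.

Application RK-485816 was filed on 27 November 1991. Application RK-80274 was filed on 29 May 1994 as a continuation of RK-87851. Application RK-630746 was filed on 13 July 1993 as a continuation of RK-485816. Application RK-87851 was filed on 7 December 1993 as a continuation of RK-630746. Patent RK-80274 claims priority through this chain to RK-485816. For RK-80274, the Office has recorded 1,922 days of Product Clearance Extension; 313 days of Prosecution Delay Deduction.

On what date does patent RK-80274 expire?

Earliest priority filing: 27 November 1991.
Base term: 27 November 1991 + 16 years → 27 November 2007.
Product Clearance Extension: 1922 days claimed exceeds the 1246-day cap, so +1246 days → 26 April 2011.
Prosecution Delay Deduction: −313 days → 17 June 2010.

June 17, 2010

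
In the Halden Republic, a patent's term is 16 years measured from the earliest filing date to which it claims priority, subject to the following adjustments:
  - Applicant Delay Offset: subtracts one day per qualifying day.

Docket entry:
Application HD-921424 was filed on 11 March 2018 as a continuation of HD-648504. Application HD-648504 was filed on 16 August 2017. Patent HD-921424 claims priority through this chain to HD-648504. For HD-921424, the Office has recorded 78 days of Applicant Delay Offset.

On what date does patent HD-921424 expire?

2033-05-30

Earliest priority filing: 16 August 2017.
Base term: 16 August 2017 + 16 years → 16 August 2033.
Applicant Delay Offset: −78 days → 30 May 2033.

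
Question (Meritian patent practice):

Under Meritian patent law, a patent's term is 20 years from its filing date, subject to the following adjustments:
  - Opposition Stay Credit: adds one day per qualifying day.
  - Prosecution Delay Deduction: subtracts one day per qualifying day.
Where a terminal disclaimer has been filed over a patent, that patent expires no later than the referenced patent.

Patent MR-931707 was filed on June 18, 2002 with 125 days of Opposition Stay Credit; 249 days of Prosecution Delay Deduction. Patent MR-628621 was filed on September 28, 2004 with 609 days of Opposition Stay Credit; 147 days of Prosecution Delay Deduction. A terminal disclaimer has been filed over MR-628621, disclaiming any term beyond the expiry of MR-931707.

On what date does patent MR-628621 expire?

2022-02-14

Natural term of MR-628621:
  Base: filing + 20 years → 28 September 2024.
  Opposition Stay Credit: +609 days → 30 May 2026.
  Prosecution Delay Deduction: −147 days → 3 January 2026.
Expiry of referenced patent MR-931707:
  Base: filing + 20 years → 18 June 2022.
  Opposition Stay Credit: +125 days → 21 October 2022.
  Prosecution Delay Deduction: −249 days → 14 February 2022.
Terminal disclaimer: MR-628621 expires on the earlier of 3 January 2026 and 14 February 2022.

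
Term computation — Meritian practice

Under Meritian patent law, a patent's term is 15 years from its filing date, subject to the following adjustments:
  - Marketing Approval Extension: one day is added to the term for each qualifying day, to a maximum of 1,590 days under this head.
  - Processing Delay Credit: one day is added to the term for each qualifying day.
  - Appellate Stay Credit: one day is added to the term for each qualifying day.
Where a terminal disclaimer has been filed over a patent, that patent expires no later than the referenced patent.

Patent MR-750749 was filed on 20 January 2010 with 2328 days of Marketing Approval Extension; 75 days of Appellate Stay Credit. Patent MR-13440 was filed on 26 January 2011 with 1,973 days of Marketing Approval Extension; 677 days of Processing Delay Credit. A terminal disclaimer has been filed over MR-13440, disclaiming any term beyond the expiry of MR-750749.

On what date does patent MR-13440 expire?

Natural term of MR-13440:
  Base: filing + 15 years → 26 January 2026.
  Marketing Approval Extension: 1973 days claimed exceeds the 1590-day cap, so +1590 days → 4 June 2030.
  Processing Delay Credit: +677 days → 11 April 2032.
Expiry of referenced patent MR-750749:
  Base: filing + 15 years → 20 January 2025.
  Marketing Approval Extension: 2328 days claimed exceeds the 1590-day cap, so +1590 days → 29 May 2029.
  Appellate Stay Credit: +75 days → 12 August 2029.
Terminal disclaimer: MR-13440 expires on the earlier of 11 April 2032 and 12 August 2029.

August 12, 2029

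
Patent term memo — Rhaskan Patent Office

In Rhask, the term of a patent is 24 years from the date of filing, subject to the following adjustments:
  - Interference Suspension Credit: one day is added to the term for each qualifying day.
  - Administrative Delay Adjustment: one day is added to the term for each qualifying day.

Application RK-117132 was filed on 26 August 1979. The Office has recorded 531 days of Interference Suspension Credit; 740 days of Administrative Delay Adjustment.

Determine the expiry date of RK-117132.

Base term: filing date + 24 years → 26 August 2003.
Interference Suspension Credit: +531 days → 7 February 2005.
Administrative Delay Adjustment: +740 days → 17 February 2007.

2007-02-17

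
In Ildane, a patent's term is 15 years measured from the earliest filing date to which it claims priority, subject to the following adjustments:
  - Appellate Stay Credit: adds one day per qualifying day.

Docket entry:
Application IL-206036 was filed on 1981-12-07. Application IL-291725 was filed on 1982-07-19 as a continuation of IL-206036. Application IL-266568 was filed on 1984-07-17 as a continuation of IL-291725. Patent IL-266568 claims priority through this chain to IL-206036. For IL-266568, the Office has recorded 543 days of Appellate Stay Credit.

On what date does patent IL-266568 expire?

Earliest priority filing: 7 December 1981.
Base term: 7 December 1981 + 15 years → 7 December 1996.
Appellate Stay Credit: +543 days → 3 June 1998.

1998-06-03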